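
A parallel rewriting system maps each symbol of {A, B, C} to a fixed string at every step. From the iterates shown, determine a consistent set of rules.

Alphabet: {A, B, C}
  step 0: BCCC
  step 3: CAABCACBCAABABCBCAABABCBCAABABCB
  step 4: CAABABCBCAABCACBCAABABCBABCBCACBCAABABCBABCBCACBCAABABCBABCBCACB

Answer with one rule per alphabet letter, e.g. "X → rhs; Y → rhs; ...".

A->AB, B->CB, C->CA

  step 3 ⇒ step 4: CAABCACBCAABABCBCAABABCBCAABABCB ⇒ CA·AB·AB·CB·CA·AB·CA·CB·CA·AB·AB·CB·AB·CB·CA·CB·CA·AB·AB·CB·AB·CB·CA·CB·CA·AB·AB·CB·AB·CB·CA·CB
    A ↦ AB
    B ↦ CB
    C ↦ CA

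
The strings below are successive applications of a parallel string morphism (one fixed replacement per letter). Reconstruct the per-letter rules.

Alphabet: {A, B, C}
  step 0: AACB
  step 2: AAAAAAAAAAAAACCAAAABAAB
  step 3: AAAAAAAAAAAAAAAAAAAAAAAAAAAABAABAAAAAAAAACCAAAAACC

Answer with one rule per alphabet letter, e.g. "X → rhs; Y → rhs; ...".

A->AA, B->ACC, C->AAB

  step 2 ⇒ step 3: AAAAAAAAAAAAACCAAAABAAB ⇒ AA·AA·AA·AA·AA·AA·AA·AA·AA·AA·AA·AA·AA·AAB·AAB·AA·AA·AA·AA·ACC·AA·AA·ACC
    A ↦ AA
    B ↦ ACC
    C ↦ AAB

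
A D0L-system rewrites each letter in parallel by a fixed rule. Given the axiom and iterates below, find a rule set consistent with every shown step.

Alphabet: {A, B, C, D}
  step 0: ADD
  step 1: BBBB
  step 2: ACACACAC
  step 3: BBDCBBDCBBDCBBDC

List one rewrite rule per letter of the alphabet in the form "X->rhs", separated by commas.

  step 2 ⇒ step 3: ACACACAC ⇒ BB·DC·BB·DC·BB·DC·BB·DC
    A ↦ BB
    C ↦ DC
  step 1 ⇒ step 2: BBBB ⇒ AC·AC·AC·AC
    B ↦ AC
  step 0 ⇒ step 1: ADD ⇒ BB·B·B
    D ↦ B

A->BB, B->AC, C->DC, D->B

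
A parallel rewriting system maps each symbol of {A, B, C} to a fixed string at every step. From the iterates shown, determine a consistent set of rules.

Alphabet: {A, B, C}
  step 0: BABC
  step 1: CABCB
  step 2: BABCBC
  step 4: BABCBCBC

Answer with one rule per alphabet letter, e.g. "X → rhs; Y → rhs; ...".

A->AB, B->C, C->B

  step 1 ⇒ step 2: CABCB ⇒ B·AB·C·B·C
    A ↦ AB
    B ↦ C
    C ↦ B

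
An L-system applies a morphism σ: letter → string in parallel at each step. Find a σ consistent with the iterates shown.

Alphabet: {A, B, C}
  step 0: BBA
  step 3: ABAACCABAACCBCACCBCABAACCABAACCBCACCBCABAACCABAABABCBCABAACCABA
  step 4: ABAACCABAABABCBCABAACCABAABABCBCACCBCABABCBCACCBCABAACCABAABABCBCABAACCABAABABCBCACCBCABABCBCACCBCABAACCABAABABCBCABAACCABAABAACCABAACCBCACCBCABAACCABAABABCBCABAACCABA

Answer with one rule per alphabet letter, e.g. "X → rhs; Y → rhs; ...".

  step 3 ⇒ step 4: ABAACCABAACCBCACCBCABAACCABAACCBCACCBCABAACCABAABABCBCABAACCABA ⇒ ABA·ACC·ABA·ABA·BC·BC·ABA·ACC·ABA·ABA·BC·BC·ACC·BC·ABA·BC·BC·ACC·BC·ABA·ACC·ABA·ABA·BC·BC·ABA·ACC·ABA·ABA·BC·BC·ACC·BC·ABA·BC·BC·ACC·BC·ABA·ACC·ABA·ABA·BC·BC·ABA·ACC·ABA·ABA·ACC·ABA·ACC·BC·ACC·BC·ABA·ACC·ABA·ABA·BC·BC·ABA·ACC·ABA
    A ↦ ABA
    B ↦ ACC
    C ↦ BC

A->ABA, B->ACC, C->BC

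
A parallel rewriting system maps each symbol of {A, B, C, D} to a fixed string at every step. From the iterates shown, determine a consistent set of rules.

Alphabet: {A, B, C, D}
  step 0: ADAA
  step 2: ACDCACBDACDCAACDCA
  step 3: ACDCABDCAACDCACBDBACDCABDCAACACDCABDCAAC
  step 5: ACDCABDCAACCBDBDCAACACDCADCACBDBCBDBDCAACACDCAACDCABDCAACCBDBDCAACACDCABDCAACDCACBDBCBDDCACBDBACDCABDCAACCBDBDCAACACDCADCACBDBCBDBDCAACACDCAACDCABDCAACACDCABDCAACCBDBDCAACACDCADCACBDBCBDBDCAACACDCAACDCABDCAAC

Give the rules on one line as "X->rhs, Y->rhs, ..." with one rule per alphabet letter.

A->AC, B->CBD, C->DCA, D->B

  step 2 ⇒ step 3: ACDCACBDACDCAACDCA ⇒ AC·DCA·B·DCA·AC·DCA·CBD·B·AC·DCA·B·DCA·AC·AC·DCA·B·DCA·AC
    A ↦ AC
    B ↦ CBD
    C ↦ DCA
    D ↦ B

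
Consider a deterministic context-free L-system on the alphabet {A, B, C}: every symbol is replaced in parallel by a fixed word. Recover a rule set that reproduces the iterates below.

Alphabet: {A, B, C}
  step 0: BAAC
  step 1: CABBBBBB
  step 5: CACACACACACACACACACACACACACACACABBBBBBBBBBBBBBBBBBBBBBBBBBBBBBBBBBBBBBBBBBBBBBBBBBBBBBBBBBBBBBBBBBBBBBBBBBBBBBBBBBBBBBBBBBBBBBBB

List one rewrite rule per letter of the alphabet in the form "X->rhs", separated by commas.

A->BB, B->CA, C->BB

  step 0 ⇒ step 1: BAAC ⇒ CA·BB·BB·BB
    A ↦ BB
    B ↦ CA
    C ↦ BB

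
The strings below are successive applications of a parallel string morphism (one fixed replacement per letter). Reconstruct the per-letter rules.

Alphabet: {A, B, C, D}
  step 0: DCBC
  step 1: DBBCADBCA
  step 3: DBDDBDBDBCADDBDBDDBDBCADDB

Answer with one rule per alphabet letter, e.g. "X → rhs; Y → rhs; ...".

  step 0 ⇒ step 1: DCBC ⇒ DB·BCA·D·BCA
    B ↦ D
    C ↦ BCA
    D ↦ DB
    A ↦ D  (constrained at step 1)

A->D, B->D, C->BCA, D->DB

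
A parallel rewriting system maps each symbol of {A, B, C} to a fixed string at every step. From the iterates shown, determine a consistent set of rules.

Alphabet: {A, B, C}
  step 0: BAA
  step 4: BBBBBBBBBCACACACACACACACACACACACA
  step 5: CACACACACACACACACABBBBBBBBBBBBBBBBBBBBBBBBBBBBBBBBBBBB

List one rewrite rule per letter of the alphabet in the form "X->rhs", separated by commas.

A->BB, B->CA, C->B

  step 4 ⇒ step 5: BBBBBBBBBCACACACACACACACACACACACA ⇒ CA·CA·CA·CA·CA·CA·CA·CA·CA·B·BB·B·BB·B·BB·B·BB·B·BB·B·BB·B·BB·B·BB·B·BB·B·BB·B·BB·B·BB
    A ↦ BB
    B ↦ CA
    C ↦ B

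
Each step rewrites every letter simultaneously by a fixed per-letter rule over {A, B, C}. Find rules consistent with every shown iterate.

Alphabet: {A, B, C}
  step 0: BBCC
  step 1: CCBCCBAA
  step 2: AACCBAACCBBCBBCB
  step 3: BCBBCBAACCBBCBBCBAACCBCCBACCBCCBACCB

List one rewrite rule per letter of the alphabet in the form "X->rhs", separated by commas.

  step 2 ⇒ step 3: AACCBAACCBBCBBCB ⇒ BCB·BCB·A·A·CCB·BCB·BCB·A·A·CCB·CCB·A·CCB·CCB·A·CCB
    A ↦ BCB
    B ↦ CCB
    C ↦ A

A->BCB, B->CCB, C->A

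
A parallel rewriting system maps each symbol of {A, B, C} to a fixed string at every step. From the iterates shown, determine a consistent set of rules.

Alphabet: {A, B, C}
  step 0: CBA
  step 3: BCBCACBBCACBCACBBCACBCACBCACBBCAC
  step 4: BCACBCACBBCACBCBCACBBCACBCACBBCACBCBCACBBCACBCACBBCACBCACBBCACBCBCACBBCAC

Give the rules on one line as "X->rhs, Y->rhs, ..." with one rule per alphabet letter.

  step 3 ⇒ step 4: BCBCACBBCACBCACBBCACBCACBCACBBCAC ⇒ BC·AC·BC·AC·BBC·AC·BC·BC·AC·BBC·AC·BC·AC·BBC·AC·BC·BC·AC·BBC·AC·BC·AC·BBC·AC·BC·AC·BBC·AC·BC·BC·AC·BBC·AC
    A ↦ BBC
    B ↦ BC
    C ↦ AC

A->BBC, B->BC, C->AC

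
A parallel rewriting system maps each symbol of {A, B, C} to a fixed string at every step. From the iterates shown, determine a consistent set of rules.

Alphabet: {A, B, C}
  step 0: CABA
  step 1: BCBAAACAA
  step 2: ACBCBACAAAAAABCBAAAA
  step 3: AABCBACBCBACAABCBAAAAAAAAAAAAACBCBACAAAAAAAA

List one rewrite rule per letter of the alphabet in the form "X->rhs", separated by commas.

  step 2 ⇒ step 3: ACBCBACAAAAAABCBAAAA ⇒ AA·BCB·AC·BCB·AC·AA·BCB·AA·AA·AA·AA·AA·AA·AC·BCB·AC·AA·AA·AA·AA
    A ↦ AA
    B ↦ AC
    C ↦ BCB

A->AA, B->AC, C->BCB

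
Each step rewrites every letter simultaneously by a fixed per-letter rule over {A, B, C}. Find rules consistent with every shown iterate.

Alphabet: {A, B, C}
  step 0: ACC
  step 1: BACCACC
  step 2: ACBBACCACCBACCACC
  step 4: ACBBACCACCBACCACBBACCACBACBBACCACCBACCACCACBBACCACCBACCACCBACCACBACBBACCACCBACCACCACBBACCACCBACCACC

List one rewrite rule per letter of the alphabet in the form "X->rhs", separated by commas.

  step 1 ⇒ step 2: BACCACC ⇒ ACB·B·ACC·ACC·B·ACC·ACC
    A ↦ B
    B ↦ ACB
    C ↦ ACC

A->B, B->ACB, C->ACC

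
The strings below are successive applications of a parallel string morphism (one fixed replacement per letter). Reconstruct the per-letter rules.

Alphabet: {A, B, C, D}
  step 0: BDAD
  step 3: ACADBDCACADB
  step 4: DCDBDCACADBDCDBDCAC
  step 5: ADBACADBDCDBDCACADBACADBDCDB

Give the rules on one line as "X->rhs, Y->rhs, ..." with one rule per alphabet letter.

  step 4 ⇒ step 5: DCDBDCACADBDCDBDCAC ⇒ A·DB·A·C·A·DB·DC·DB·DC·A·C·A·DB·A·C·A·DB·DC·DB
    A ↦ DC
    B ↦ C
    C ↦ DB
    D ↦ A

A->DC, B->C, C->DB, D->A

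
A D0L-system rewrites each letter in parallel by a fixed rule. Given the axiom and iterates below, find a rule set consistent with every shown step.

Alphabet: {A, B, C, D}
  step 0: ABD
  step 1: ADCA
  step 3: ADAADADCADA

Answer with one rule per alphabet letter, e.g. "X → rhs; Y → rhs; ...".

A->AD, B->C, C->AB, D->A

  step 0 ⇒ step 1: ABD ⇒ AD·C·A
    A ↦ AD
    B ↦ C
    D ↦ A
    C ↦ AB  (constrained at step 1)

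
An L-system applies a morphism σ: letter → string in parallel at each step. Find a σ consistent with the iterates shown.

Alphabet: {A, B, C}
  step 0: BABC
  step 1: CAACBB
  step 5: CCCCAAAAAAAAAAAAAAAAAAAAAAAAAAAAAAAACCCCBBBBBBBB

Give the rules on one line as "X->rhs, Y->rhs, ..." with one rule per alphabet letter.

A->AA, B->C, C->BB

  step 0 ⇒ step 1: BABC ⇒ C·AA·C·BB
    A ↦ AA
    B ↦ C
    C ↦ BB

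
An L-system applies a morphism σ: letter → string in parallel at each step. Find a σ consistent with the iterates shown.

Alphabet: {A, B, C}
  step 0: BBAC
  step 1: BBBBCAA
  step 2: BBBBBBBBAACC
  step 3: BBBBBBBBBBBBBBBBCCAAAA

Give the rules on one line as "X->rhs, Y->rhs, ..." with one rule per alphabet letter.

A->C, B->BB, C->AA

  step 2 ⇒ step 3: BBBBBBBBAACC ⇒ BB·BB·BB·BB·BB·BB·BB·BB·C·C·AA·AA
    A ↦ C
    B ↦ BB
    C ↦ AA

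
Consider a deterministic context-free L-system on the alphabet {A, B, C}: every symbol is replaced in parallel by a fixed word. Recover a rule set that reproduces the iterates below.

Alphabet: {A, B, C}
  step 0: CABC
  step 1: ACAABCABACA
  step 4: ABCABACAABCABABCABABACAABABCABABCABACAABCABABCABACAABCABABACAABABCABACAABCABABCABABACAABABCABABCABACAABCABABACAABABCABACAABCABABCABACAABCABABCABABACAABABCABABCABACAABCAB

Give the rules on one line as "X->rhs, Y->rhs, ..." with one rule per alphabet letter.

  step 0 ⇒ step 1: CABC ⇒ ACA·AB·CAB·ACA
    A ↦ AB
    B ↦ CAB
    C ↦ ACA

A->AB, B->CAB, C->ACA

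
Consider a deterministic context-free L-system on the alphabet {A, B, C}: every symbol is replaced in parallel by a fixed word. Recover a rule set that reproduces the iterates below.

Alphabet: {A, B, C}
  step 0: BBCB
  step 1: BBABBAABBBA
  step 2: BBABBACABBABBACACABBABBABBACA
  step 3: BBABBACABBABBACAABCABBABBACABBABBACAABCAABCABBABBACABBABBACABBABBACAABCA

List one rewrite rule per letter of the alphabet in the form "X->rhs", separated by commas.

  step 2 ⇒ step 3: BBABBACABBABBACACABBABBABBACA ⇒ BBA·BBA·CA·BBA·BBA·CA·AB·CA·BBA·BBA·CA·BBA·BBA·CA·AB·CA·AB·CA·BBA·BBA·CA·BBA·BBA·CA·BBA·BBA·CA·AB·CA
    A ↦ CA
    B ↦ BBA
    C ↦ AB

A->CA, B->BBA, C->AB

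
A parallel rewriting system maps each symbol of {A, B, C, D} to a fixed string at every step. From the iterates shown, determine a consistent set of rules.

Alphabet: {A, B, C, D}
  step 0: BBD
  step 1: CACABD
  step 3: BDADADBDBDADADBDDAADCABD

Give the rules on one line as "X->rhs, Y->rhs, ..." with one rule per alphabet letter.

A->AD, B->CA, C->DA, D->BD

  step 0 ⇒ step 1: BBD ⇒ CA·CA·BD
    B ↦ CA
    D ↦ BD
    A ↦ AD  (constrained at step 1)
    C ↦ DA  (constrained at step 1)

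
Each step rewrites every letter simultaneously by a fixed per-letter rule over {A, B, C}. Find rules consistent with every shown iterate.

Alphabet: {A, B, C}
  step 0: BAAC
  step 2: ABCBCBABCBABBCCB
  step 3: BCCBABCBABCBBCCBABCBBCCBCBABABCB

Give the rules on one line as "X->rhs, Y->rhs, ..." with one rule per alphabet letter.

A->BC, B->CB, C->AB

  step 2 ⇒ step 3: ABCBCBABCBABBCCB ⇒ BC·CB·AB·CB·AB·CB·BC·CB·AB·CB·BC·CB·CB·AB·AB·CB
    A ↦ BC
    B ↦ CB
    C ↦ AB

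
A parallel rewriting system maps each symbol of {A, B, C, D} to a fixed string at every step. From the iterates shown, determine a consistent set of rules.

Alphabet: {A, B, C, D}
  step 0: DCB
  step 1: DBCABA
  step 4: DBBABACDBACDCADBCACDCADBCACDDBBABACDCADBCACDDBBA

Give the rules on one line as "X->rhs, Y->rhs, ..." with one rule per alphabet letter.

  step 0 ⇒ step 1: DCB ⇒ DB·CA·BA
    B ↦ BA
    C ↦ CA
    D ↦ DB
    A ↦ CD  (constrained at step 1)

A->CD, B->BA, C->CA, D->DB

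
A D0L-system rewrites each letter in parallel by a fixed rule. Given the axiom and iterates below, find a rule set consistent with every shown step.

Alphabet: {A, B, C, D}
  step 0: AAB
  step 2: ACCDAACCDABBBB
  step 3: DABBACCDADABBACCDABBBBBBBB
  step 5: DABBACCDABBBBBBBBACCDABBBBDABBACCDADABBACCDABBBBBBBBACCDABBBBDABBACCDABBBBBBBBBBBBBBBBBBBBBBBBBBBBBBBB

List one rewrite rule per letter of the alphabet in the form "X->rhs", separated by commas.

A->DA, B->BB, C->B, D->ACC

  step 2 ⇒ step 3: ACCDAACCDABBBB ⇒ DA·B·B·ACC·DA·DA·B·B·ACC·DA·BB·BB·BB·BB
    A ↦ DA
    B ↦ BB
    C ↦ B
    D ↦ ACC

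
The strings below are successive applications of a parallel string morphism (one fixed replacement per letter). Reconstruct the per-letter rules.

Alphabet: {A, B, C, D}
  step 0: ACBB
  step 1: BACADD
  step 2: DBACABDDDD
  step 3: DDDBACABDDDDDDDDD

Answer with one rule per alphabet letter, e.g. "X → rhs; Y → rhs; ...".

  step 2 ⇒ step 3: DBACABDDDD ⇒ DD·D·B·ACA·B·D·DD·DD·DD·DD
    A ↦ B
    B ↦ D
    C ↦ ACA
    D ↦ DD

A->B, B->D, C->ACA, D->DD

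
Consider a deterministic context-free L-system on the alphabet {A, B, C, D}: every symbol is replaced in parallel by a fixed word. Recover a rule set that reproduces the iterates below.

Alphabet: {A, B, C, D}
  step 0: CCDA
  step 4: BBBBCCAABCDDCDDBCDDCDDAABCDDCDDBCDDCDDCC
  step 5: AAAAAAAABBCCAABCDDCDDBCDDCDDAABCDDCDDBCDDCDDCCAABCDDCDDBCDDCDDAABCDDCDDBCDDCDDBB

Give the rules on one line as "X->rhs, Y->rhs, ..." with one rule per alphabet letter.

  step 4 ⇒ step 5: BBBBCCAABCDDCDDBCDDCDDAABCDDCDDBCDDCDDCC ⇒ AA·AA·AA·AA·B·B·C·C·AA·B·CDD·CDD·B·CDD·CDD·AA·B·CDD·CDD·B·CDD·CDD·C·C·AA·B·CDD·CDD·B·CDD·CDD·AA·B·CDD·CDD·B·CDD·CDD·B·B
    A ↦ C
    B ↦ AA
    C ↦ B
    D ↦ CDD

A->C, B->AA, C->B, D->CDD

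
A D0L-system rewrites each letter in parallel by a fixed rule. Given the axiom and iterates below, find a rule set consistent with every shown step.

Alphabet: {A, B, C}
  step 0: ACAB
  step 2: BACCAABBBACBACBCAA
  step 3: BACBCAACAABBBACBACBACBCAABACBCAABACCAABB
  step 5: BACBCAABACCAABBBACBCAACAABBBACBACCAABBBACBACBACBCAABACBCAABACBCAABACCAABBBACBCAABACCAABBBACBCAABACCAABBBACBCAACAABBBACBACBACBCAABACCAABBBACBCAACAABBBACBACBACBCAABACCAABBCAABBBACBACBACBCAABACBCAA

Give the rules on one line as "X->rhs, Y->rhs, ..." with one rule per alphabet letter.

A->B, B->BAC, C->CAA

  step 2 ⇒ step 3: BACCAABBBACBACBCAA ⇒ BAC·B·CAA·CAA·B·B·BAC·BAC·BAC·B·CAA·BAC·B·CAA·BAC·CAA·B·B
    A ↦ B
    B ↦ BAC
    C ↦ CAA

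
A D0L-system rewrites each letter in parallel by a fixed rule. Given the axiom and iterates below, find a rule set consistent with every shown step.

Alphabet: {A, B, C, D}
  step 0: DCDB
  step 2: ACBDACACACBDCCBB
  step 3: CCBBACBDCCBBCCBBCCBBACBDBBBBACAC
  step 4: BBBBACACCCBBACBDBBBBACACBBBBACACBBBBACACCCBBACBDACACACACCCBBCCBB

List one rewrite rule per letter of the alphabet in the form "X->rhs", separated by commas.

A->CC, B->AC, C->BB, D->BD

  step 3 ⇒ step 4: CCBBACBDCCBBCCBBCCBBACBDBBBBACAC ⇒ BB·BB·AC·AC·CC·BB·AC·BD·BB·BB·AC·AC·BB·BB·AC·AC·BB·BB·AC·AC·CC·BB·AC·BD·AC·AC·AC·AC·CC·BB·CC·BB
    A ↦ CC
    B ↦ AC
    C ↦ BB
    D ↦ BD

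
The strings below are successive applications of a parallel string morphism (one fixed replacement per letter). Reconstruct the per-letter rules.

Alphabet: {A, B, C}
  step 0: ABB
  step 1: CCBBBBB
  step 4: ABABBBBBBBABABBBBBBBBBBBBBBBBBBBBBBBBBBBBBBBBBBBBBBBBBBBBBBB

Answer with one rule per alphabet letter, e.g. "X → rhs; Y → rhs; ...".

  step 0 ⇒ step 1: ABB ⇒ CCB·BB·BB
    A ↦ CCB
    B ↦ BB
    C ↦ AB  (constrained at step 1)

A->CCB, B->BB, C->AB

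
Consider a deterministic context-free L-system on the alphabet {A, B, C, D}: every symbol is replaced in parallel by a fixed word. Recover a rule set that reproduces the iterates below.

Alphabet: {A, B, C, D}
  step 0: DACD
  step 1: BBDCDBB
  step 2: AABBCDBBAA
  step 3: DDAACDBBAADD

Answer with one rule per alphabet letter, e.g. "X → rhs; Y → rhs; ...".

A->D, B->A, C->CD, D->BB

  step 2 ⇒ step 3: AABBCDBBAA ⇒ D·D·A·A·CD·BB·A·A·D·D
    A ↦ D
    B ↦ A
    C ↦ CD
    D ↦ BB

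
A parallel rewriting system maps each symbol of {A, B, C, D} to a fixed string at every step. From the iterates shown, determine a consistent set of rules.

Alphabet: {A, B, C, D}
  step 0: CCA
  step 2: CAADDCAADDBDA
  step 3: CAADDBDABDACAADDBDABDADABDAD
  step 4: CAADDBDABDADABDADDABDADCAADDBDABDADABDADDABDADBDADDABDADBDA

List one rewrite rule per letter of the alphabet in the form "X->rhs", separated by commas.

  step 3 ⇒ step 4: CAADDBDABDACAADDBDABDADABDAD ⇒ CAA·D·D·BDA·BDA·DA·BDA·D·DA·BDA·D·CAA·D·D·BDA·BDA·DA·BDA·D·DA·BDA·D·BDA·D·DA·BDA·D·BDA
    A ↦ D
    B ↦ DA
    C ↦ CAA
    D ↦ BDA

A->D, B->DA, C->CAA, D->BDA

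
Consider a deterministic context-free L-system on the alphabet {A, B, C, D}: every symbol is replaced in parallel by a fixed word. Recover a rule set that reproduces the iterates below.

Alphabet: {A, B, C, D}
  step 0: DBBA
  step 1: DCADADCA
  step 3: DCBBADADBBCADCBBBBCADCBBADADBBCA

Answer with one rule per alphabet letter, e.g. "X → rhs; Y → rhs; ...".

A->CA, B->AD, C->BB, D->DC

  step 0 ⇒ step 1: DBBA ⇒ DC·AD·AD·CA
    A ↦ CA
    B ↦ AD
    D ↦ DC
    C ↦ BB  (constrained at step 1)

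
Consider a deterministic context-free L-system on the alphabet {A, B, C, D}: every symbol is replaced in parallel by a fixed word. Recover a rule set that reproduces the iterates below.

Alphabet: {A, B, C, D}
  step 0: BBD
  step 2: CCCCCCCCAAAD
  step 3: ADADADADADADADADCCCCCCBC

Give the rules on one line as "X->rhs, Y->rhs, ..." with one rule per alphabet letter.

A->CC, B->AA, C->AD, D->BC

  step 2 ⇒ step 3: CCCCCCCCAAAD ⇒ AD·AD·AD·AD·AD·AD·AD·AD·CC·CC·CC·BC
    A ↦ CC
    C ↦ AD
    D ↦ BC
    B ↦ AA  (constrained at step 0)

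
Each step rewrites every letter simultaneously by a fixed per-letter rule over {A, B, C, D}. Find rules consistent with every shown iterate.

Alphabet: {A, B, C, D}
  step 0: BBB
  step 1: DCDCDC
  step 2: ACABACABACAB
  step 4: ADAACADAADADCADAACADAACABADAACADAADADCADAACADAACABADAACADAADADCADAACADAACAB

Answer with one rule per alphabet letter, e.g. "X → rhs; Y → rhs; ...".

  step 1 ⇒ step 2: DCDCDC ⇒ AC·AB·AC·AB·AC·AB
    C ↦ AB
    D ↦ AC
    A ↦ ADA  (constrained at step 2)
  step 0 ⇒ step 1: BBB ⇒ DC·DC·DC
    B ↦ DC

A->ADA, B->DC, C->AB, D->AC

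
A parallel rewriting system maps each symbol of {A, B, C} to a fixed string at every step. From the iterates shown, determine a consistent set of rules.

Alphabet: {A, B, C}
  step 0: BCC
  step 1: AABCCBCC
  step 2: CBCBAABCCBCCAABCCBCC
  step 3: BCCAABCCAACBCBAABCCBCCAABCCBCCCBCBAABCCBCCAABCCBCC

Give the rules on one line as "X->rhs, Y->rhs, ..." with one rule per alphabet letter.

  step 2 ⇒ step 3: CBCBAABCCBCCAABCCBCC ⇒ BCC·AA·BCC·AA·CB·CB·AA·BCC·BCC·AA·BCC·BCC·CB·CB·AA·BCC·BCC·AA·BCC·BCC
    A ↦ CB
    B ↦ AA
    C ↦ BCC

A->CB, B->AA, C->BCC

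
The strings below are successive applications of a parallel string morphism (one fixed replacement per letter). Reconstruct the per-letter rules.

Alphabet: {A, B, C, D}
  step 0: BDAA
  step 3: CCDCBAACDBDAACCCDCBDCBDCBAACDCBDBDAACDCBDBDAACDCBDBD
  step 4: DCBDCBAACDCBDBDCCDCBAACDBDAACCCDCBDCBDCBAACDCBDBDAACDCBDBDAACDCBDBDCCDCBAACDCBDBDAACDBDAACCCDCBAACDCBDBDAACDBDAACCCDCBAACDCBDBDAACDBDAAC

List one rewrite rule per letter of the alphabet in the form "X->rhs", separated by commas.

A->C, B->DBD, C->DCB, D->AAC

  step 3 ⇒ step 4: CCDCBAACDBDAACCCDCBDCBDCBAACDCBDBDAACDCBDBDAACDCBDBD ⇒ DCB·DCB·AAC·DCB·DBD·C·C·DCB·AAC·DBD·AAC·C·C·DCB·DCB·DCB·AAC·DCB·DBD·AAC·DCB·DBD·AAC·DCB·DBD·C·C·DCB·AAC·DCB·DBD·AAC·DBD·AAC·C·C·DCB·AAC·DCB·DBD·AAC·DBD·AAC·C·C·DCB·AAC·DCB·DBD·AAC·DBD·AAC
    A ↦ C
    B ↦ DBD
    C ↦ DCB
    D ↦ AAC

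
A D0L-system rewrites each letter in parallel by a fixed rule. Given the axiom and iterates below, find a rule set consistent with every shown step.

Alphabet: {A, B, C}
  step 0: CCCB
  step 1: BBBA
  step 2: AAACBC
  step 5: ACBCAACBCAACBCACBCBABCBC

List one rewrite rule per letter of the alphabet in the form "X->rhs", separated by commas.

  step 1 ⇒ step 2: BBBA ⇒ A·A·A·CBC
    A ↦ CBC
    B ↦ A
  step 0 ⇒ step 1: CCCB ⇒ B·B·B·A
    C ↦ B

A->CBC, B->A, C->B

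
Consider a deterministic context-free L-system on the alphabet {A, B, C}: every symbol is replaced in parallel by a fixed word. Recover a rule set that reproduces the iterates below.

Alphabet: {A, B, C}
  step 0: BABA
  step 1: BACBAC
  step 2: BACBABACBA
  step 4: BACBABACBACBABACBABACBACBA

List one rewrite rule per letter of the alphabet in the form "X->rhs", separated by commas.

  step 1 ⇒ step 2: BACBAC ⇒ BA·C·BA·BA·C·BA
    A ↦ C
    B ↦ BA
    C ↦ BA

A->C, B->BA, C->BA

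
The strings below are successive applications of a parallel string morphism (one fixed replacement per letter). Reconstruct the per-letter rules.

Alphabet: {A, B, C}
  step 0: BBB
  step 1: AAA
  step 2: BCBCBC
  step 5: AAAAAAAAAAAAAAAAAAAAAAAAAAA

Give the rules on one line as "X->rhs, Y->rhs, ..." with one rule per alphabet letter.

A->BC, B->A, C->AA

  step 1 ⇒ step 2: AAA ⇒ BC·BC·BC
    A ↦ BC
  step 0 ⇒ step 1: BBB ⇒ A·A·A
    B ↦ A
    C ↦ AA  (constrained at step 2)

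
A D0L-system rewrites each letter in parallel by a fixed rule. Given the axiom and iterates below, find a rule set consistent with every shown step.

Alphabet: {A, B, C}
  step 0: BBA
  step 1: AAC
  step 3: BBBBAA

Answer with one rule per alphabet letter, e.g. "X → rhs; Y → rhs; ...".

  step 0 ⇒ step 1: BBA ⇒ A·A·C
    A ↦ C
    B ↦ A
    C ↦ BB  (constrained at step 1)

A->C, B->A, C->BB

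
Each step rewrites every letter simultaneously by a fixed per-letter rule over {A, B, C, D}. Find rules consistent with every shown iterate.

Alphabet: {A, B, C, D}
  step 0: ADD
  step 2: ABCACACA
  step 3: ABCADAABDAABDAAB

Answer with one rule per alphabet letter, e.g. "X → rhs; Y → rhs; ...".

A->AB, B->CA, C->DA, D->B

  step 2 ⇒ step 3: ABCACACA ⇒ AB·CA·DA·AB·DA·AB·DA·AB
    A ↦ AB
    B ↦ CA
    C ↦ DA
    D ↦ B  (constrained at step 0)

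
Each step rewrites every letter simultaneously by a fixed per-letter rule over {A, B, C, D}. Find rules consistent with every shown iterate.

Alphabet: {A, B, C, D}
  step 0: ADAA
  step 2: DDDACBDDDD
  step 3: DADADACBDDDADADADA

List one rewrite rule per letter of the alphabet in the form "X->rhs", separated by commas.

  step 2 ⇒ step 3: DDDACBDDDD ⇒ DA·DA·DA·CB·D·D·DA·DA·DA·DA
    A ↦ CB
    B ↦ D
    C ↦ D
    D ↦ DA

A->CB, B->D, C->D, D->DA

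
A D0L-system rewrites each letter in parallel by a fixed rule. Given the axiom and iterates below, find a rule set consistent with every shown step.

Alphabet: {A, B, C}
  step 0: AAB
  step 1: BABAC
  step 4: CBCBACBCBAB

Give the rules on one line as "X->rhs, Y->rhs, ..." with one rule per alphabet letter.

A->BA, B->C, C->B

  step 0 ⇒ step 1: AAB ⇒ BA·BA·C
    A ↦ BA
    B ↦ C
    C ↦ B  (constrained at step 1)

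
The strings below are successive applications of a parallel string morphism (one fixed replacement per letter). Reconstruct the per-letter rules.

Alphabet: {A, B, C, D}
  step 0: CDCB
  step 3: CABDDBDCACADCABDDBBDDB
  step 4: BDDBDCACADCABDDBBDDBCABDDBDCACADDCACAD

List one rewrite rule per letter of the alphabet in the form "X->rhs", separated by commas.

A->DB, B->D, C->BD, D->CA

  step 3 ⇒ step 4: CABDDBDCACADCABDDBBDDB ⇒ BD·DB·D·CA·CA·D·CA·BD·DB·BD·DB·CA·BD·DB·D·CA·CA·D·D·CA·CA·D
    A ↦ DB
    B ↦ D
    C ↦ BD
    D ↦ CA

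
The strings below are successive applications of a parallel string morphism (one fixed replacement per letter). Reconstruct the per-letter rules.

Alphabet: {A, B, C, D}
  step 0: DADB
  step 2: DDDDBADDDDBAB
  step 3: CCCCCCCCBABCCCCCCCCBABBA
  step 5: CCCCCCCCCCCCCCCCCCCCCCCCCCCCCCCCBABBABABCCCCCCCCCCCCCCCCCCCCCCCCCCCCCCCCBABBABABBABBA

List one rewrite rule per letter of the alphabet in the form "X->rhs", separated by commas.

  step 2 ⇒ step 3: DDDDBADDDDBAB ⇒ CC·CC·CC·CC·BA·B·CC·CC·CC·CC·BA·B·BA
    A ↦ B
    B ↦ BA
    D ↦ CC
    C ↦ DD  (constrained at step 3)

A->B, B->BA, C->DD, D->CC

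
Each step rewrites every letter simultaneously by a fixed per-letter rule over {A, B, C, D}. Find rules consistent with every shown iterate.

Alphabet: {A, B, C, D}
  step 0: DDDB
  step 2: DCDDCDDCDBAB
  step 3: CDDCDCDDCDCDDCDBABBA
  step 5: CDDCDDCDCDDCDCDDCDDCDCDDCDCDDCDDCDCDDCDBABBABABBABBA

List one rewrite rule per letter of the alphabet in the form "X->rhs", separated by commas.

  step 2 ⇒ step 3: DCDDCDDCDBAB ⇒ CD·D·CD·CD·D·CD·CD·D·CD·BA·B·BA
    A ↦ B
    B ↦ BA
    C ↦ D
    D ↦ CD

A->B, B->BA, C->D, D->CD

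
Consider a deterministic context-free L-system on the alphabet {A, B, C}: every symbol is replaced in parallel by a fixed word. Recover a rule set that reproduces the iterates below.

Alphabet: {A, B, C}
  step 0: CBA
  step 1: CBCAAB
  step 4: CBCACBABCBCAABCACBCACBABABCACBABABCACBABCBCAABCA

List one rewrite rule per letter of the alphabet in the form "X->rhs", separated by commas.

A->AB, B->CA, C->CB

  step 0 ⇒ step 1: CBA ⇒ CB·CA·AB
    A ↦ AB
    B ↦ CA
    C ↦ CB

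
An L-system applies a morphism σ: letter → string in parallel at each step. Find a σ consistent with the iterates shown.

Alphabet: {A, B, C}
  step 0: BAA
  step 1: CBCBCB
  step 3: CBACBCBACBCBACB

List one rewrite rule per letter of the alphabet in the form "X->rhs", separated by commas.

A->CB, B->CB, C->A

  step 0 ⇒ step 1: BAA ⇒ CB·CB·CB
    A ↦ CB
    B ↦ CB
    C ↦ A  (constrained at step 1)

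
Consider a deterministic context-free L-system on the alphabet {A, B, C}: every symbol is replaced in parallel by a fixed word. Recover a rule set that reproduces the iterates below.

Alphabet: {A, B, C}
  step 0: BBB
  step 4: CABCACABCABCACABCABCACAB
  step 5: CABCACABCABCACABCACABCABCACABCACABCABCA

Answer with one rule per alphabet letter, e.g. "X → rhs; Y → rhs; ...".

A->B, B->CA, C->CA

  step 4 ⇒ step 5: CABCACABCABCACABCABCACAB ⇒ CA·B·CA·CA·B·CA·B·CA·CA·B·CA·CA·B·CA·B·CA·CA·B·CA·CA·B·CA·B·CA
    A ↦ B
    B ↦ CA
    C ↦ CA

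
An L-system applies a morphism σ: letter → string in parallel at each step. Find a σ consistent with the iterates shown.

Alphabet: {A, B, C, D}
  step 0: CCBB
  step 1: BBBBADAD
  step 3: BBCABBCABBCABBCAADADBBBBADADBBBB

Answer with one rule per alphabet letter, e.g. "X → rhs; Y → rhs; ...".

A->BB, B->AD, C->BB, D->CA

  step 0 ⇒ step 1: CCBB ⇒ BB·BB·AD·AD
    B ↦ AD
    C ↦ BB
    A ↦ BB  (constrained at step 1)
    D ↦ CA  (constrained at step 1)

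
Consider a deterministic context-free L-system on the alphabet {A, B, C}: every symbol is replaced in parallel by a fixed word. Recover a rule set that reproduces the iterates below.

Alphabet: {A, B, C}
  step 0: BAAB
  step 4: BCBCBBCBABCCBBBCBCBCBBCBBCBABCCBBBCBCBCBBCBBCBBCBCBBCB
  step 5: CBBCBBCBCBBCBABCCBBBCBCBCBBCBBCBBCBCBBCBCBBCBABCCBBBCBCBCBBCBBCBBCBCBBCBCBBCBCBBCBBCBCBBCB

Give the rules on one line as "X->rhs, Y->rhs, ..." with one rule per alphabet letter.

  step 4 ⇒ step 5: BCBCBBCBABCCBBBCBCBCBBCBBCBABCCBBBCBCBCBBCBBCBBCBCBBCB ⇒ CB·B·CB·B·CB·CB·B·CB·ABC·CB·B·B·CB·CB·CB·B·CB·B·CB·B·CB·CB·B·CB·CB·B·CB·ABC·CB·B·B·CB·CB·CB·B·CB·B·CB·B·CB·CB·B·CB·CB·B·CB·CB·B·CB·B·CB·CB·B·CB
    A ↦ ABC
    B ↦ CB
    C ↦ B

A->ABC, B->CB, C->B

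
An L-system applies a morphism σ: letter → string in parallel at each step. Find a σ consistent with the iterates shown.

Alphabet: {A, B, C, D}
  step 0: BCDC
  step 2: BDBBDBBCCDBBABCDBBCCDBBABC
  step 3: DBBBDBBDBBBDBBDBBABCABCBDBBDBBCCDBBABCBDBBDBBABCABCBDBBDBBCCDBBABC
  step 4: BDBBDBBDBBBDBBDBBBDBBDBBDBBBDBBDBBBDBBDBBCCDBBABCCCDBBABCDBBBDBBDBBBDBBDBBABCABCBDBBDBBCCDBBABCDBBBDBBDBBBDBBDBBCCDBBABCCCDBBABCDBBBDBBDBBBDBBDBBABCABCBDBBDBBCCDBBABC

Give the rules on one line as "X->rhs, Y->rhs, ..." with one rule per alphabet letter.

  step 3 ⇒ step 4: DBBBDBBDBBBDBBDBBABCABCBDBBDBBCCDBBABCBDBBDBBABCABCBDBBDBBCCDBBABC ⇒ B·DBB·DBB·DBB·B·DBB·DBB·B·DBB·DBB·DBB·B·DBB·DBB·B·DBB·DBB·CC·DBB·ABC·CC·DBB·ABC·DBB·B·DBB·DBB·B·DBB·DBB·ABC·ABC·B·DBB·DBB·CC·DBB·ABC·DBB·B·DBB·DBB·B·DBB·DBB·CC·DBB·ABC·CC·DBB·ABC·DBB·B·DBB·DBB·B·DBB·DBB·ABC·ABC·B·DBB·DBB·CC·DBB·ABC
    A ↦ CC
    B ↦ DBB
    C ↦ ABC
    D ↦ B

A->CC, B->DBB, C->ABC, D->B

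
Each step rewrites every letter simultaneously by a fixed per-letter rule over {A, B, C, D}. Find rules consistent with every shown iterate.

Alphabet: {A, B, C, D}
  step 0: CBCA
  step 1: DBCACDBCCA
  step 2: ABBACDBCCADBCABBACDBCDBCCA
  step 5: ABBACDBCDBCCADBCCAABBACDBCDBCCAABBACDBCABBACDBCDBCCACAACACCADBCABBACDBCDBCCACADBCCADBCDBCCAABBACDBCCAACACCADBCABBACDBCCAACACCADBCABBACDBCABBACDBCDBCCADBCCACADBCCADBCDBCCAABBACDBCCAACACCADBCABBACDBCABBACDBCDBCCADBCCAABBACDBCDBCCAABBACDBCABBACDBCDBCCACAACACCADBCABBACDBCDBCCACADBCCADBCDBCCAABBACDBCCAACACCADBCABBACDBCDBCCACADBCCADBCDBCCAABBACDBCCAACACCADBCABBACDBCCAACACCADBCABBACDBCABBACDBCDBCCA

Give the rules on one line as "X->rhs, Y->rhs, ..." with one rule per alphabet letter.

  step 1 ⇒ step 2: DBCACDBCCA ⇒ ABB·AC·DBC·CA·DBC·ABB·AC·DBC·DBC·CA
    A ↦ CA
    B ↦ AC
    C ↦ DBC
    D ↦ ABB

A->CA, B->AC, C->DBC, D->ABB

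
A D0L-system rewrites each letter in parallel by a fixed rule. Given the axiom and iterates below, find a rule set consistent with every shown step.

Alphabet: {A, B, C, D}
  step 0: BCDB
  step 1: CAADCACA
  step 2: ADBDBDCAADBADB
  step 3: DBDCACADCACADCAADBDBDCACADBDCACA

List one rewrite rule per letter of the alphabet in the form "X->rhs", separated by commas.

A->DB, B->CA, C->A, D->DCA

  step 2 ⇒ step 3: ADBDBDCAADBADB ⇒ DB·DCA·CA·DCA·CA·DCA·A·DB·DB·DCA·CA·DB·DCA·CA
    A ↦ DB
    B ↦ CA
    C ↦ A
    D ↦ DCA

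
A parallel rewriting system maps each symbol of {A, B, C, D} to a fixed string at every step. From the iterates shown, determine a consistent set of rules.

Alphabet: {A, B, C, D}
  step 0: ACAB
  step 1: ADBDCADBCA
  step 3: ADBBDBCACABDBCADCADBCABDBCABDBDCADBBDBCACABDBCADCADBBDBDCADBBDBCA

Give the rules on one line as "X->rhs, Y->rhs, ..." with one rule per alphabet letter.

  step 0 ⇒ step 1: ACAB ⇒ ADB·DC·ADB·CA
    A ↦ ADB
    B ↦ CA
    C ↦ DC
    D ↦ BDB  (constrained at step 1)

A->ADB, B->CA, C->DC, D->BDB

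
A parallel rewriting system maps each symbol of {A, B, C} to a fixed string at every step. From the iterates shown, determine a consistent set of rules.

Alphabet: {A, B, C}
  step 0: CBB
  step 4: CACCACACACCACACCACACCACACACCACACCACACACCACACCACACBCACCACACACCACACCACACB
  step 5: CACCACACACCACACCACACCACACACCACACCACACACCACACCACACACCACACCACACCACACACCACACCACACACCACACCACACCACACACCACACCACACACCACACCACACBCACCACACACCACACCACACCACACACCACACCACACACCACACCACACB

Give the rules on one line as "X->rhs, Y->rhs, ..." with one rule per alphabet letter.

  step 4 ⇒ step 5: CACCACACACCACACCACACCACACACCACACCACACACCACACCACACBCACCACACACCACACCACACB ⇒ CA·CCA·CA·CA·CCA·CA·CCA·CA·CCA·CA·CA·CCA·CA·CCA·CA·CA·CCA·CA·CCA·CA·CA·CCA·CA·CCA·CA·CCA·CA·CA·CCA·CA·CCA·CA·CA·CCA·CA·CCA·CA·CCA·CA·CA·CCA·CA·CCA·CA·CA·CCA·CA·CCA·CA·CB·CA·CCA·CA·CA·CCA·CA·CCA·CA·CCA·CA·CA·CCA·CA·CCA·CA·CA·CCA·CA·CCA·CA·CB
    A ↦ CCA
    B ↦ CB
    C ↦ CA

A->CCA, B->CB, C->CA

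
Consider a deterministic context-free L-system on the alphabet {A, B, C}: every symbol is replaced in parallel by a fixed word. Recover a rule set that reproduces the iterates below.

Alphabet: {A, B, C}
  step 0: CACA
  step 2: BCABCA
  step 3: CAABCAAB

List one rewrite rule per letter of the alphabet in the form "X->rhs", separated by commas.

  step 2 ⇒ step 3: BCABCA ⇒ CA·A·B·CA·A·B
    A ↦ B
    B ↦ CA
    C ↦ A

A->B, B->CA, C->A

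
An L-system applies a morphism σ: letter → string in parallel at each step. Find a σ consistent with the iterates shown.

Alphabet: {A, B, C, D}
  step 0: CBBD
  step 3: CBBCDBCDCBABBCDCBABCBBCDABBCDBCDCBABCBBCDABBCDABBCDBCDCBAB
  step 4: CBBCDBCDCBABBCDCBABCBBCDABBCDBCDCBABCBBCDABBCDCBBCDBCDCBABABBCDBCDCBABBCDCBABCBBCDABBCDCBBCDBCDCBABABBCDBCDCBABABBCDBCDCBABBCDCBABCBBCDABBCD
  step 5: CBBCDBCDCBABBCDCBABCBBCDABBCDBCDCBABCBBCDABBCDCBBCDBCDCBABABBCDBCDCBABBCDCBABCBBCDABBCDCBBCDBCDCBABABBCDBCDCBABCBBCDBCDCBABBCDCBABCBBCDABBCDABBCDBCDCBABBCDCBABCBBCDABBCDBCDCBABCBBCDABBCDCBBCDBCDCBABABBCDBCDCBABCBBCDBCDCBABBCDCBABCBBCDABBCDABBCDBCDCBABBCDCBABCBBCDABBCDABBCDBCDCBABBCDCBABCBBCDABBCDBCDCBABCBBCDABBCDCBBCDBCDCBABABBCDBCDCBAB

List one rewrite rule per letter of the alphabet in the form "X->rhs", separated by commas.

  step 4 ⇒ step 5: CBBCDBCDCBABBCDCBABCBBCDABBCDBCDCBABCBBCDABBCDCBBCDBCDCBABABBCDBCDCBABBCDCBABCBBCDABBCDCBBCDBCDCBABABBCDBCDCBABABBCDBCDCBABBCDCBABCBBCDABBCD ⇒ CB·BCD·BCD·CB·AB·BCD·CB·AB·CB·BCD·AB·BCD·BCD·CB·AB·CB·BCD·AB·BCD·CB·BCD·BCD·CB·AB·AB·BCD·BCD·CB·AB·BCD·CB·AB·CB·BCD·AB·BCD·CB·BCD·BCD·CB·AB·AB·BCD·BCD·CB·AB·CB·BCD·BCD·CB·AB·BCD·CB·AB·CB·BCD·AB·BCD·AB·BCD·BCD·CB·AB·BCD·CB·AB·CB·BCD·AB·BCD·BCD·CB·AB·CB·BCD·AB·BCD·CB·BCD·BCD·CB·AB·AB·BCD·BCD·CB·AB·CB·BCD·BCD·CB·AB·BCD·CB·AB·CB·BCD·AB·BCD·AB·BCD·BCD·CB·AB·BCD·CB·AB·CB·BCD·AB·BCD·AB·BCD·BCD·CB·AB·BCD·CB·AB·CB·BCD·AB·BCD·BCD·CB·AB·CB·BCD·AB·BCD·CB·BCD·BCD·CB·AB·AB·BCD·BCD·CB·AB
    A ↦ AB
    B ↦ BCD
    C ↦ CB
    D ↦ AB

A->AB, B->BCD, C->CB, D->AB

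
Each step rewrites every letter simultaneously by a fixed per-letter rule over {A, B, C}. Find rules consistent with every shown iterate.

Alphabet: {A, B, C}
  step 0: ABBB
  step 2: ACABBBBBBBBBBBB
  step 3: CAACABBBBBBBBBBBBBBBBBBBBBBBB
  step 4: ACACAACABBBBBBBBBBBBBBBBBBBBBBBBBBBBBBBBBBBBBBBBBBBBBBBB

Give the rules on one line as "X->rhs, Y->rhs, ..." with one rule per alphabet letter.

A->CA, B->BB, C->A

  step 3 ⇒ step 4: CAACABBBBBBBBBBBBBBBBBBBBBBBB ⇒ A·CA·CA·A·CA·BB·BB·BB·BB·BB·BB·BB·BB·BB·BB·BB·BB·BB·BB·BB·BB·BB·BB·BB·BB·BB·BB·BB·BB
    A ↦ CA
    B ↦ BB
    C ↦ A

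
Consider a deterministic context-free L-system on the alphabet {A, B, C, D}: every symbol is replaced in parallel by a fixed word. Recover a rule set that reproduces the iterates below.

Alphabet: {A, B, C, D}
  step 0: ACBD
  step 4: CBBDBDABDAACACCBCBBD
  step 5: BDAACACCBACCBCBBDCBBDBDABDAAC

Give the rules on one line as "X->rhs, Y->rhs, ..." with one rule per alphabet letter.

A->CB, B->A, C->BD, D->C

  step 4 ⇒ step 5: CBBDBDABDAACACCBCBBD ⇒ BD·A·A·C·A·C·CB·A·C·CB·CB·BD·CB·BD·BD·A·BD·A·A·C
    A ↦ CB
    B ↦ A
    C ↦ BD
    D ↦ C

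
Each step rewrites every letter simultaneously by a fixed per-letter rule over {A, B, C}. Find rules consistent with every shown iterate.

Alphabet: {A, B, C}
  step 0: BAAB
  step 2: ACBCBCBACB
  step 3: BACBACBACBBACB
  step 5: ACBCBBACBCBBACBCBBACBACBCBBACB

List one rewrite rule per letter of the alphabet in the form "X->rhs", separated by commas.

A->B, B->CB, C->A

  step 2 ⇒ step 3: ACBCBCBACB ⇒ B·A·CB·A·CB·A·CB·B·A·CB
    A ↦ B
    B ↦ CB
    C ↦ A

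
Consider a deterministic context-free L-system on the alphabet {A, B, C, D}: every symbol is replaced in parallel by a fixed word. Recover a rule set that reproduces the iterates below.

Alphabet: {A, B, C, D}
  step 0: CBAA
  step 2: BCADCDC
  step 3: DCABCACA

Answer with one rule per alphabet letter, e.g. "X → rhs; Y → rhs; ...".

  step 2 ⇒ step 3: BCADCDC ⇒ DC·A·B·C·A·C·A
    A ↦ B
    B ↦ DC
    C ↦ A
    D ↦ C

A->B, B->DC, C->A, D->C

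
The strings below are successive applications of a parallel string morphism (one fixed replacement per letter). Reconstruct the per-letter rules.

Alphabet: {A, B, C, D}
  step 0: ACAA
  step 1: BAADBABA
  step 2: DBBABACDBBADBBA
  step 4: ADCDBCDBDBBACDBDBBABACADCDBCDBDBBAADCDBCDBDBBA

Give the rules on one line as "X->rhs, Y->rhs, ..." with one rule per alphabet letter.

A->BA, B->DB, C->AD, D->C

  step 1 ⇒ step 2: BAADBABA ⇒ DB·BA·BA·C·DB·BA·DB·BA
    A ↦ BA
    B ↦ DB
    D ↦ C
  step 0 ⇒ step 1: ACAA ⇒ BA·AD·BA·BA
    C ↦ AD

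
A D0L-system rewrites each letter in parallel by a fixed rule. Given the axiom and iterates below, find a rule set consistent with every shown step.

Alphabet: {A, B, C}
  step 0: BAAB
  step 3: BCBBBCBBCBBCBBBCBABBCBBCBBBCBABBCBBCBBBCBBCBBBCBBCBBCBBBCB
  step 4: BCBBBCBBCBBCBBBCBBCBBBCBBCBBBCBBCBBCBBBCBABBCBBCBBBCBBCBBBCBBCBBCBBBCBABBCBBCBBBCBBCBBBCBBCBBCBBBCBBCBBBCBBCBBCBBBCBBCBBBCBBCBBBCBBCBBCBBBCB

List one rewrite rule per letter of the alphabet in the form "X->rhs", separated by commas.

  step 3 ⇒ step 4: BCBBBCBBCBBCBBBCBABBCBBCBBBCBABBCBBCBBBCBBCBBBCBBCBBCBBBCB ⇒ BCB·B·BCB·BCB·BCB·B·BCB·BCB·B·BCB·BCB·B·BCB·BCB·BCB·B·BCB·AB·BCB·BCB·B·BCB·BCB·B·BCB·BCB·BCB·B·BCB·AB·BCB·BCB·B·BCB·BCB·B·BCB·BCB·BCB·B·BCB·BCB·B·BCB·BCB·BCB·B·BCB·BCB·B·BCB·BCB·B·BCB·BCB·BCB·B·BCB
    A ↦ AB
    B ↦ BCB
    C ↦ B

A->AB, B->BCB, C->B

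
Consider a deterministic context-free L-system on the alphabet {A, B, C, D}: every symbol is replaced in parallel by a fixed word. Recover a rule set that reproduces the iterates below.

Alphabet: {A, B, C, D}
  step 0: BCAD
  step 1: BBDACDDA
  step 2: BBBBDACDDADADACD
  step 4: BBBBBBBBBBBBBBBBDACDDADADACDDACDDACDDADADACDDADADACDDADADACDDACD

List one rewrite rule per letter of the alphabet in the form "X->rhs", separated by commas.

A->CD, B->BB, C->DA, D->DA

  step 1 ⇒ step 2: BBDACDDA ⇒ BB·BB·DA·CD·DA·DA·DA·CD
    A ↦ CD
    B ↦ BB
    C ↦ DA
    D ↦ DA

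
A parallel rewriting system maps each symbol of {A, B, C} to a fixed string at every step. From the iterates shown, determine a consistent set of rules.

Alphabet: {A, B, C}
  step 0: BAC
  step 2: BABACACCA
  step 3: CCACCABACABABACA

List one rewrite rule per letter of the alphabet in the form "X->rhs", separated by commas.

A->CA, B->C, C->BA

  step 2 ⇒ step 3: BABACACCA ⇒ C·CA·C·CA·BA·CA·BA·BA·CA
    A ↦ CA
    B ↦ C
    C ↦ BA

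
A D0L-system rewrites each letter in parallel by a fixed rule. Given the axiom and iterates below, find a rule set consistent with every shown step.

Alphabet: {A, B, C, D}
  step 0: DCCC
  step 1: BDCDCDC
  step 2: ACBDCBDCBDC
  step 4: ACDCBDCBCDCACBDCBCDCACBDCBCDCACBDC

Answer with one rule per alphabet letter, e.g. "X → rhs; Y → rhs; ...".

A->BC, B->AC, C->DC, D->B

  step 1 ⇒ step 2: BDCDCDC ⇒ AC·B·DC·B·DC·B·DC
    B ↦ AC
    C ↦ DC
    D ↦ B
    A ↦ BC  (constrained at step 2)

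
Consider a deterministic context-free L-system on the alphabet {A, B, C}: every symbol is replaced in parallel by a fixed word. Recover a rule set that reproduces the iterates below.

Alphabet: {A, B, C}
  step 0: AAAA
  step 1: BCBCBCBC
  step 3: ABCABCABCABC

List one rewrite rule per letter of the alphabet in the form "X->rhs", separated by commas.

  step 0 ⇒ step 1: AAAA ⇒ BC·BC·BC·BC
    A ↦ BC
    B ↦ C  (constrained at step 1)
    C ↦ A  (constrained at step 1)

A->BC, B->C, C->A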